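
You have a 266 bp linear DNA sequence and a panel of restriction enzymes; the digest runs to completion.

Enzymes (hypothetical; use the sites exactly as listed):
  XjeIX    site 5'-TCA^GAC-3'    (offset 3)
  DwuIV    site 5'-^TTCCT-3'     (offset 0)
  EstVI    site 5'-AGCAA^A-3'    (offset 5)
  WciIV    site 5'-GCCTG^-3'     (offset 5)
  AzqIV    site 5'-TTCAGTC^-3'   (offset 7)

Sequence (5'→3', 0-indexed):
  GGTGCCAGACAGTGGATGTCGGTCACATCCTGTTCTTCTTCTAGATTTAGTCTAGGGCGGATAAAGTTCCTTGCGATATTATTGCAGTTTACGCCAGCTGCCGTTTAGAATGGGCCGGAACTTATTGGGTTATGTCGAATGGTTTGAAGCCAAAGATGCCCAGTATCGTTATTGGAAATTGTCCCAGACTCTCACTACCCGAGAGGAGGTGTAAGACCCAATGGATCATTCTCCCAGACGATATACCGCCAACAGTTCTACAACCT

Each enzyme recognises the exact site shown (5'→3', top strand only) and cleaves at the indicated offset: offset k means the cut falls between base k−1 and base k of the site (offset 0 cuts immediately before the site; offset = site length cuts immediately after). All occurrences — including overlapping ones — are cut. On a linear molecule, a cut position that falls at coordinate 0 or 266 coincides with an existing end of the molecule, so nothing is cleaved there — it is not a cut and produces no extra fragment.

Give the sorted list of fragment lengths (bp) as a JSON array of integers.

Scan for sites:
  XjeIX (TCAGAC, off=3): no sites
  DwuIV (TTCCT, off=0): starts [66] → cuts [66]
  EstVI (AGCAAA, off=5): no sites
  WciIV (GCCTG, off=5): no sites
  AzqIV (TTCAGTC, off=7): no sites

All cut coordinates (distinct, sorted): [66]

Fragments:
  [0,66): 66 bp
  [66,266): 200 bp

[66,200]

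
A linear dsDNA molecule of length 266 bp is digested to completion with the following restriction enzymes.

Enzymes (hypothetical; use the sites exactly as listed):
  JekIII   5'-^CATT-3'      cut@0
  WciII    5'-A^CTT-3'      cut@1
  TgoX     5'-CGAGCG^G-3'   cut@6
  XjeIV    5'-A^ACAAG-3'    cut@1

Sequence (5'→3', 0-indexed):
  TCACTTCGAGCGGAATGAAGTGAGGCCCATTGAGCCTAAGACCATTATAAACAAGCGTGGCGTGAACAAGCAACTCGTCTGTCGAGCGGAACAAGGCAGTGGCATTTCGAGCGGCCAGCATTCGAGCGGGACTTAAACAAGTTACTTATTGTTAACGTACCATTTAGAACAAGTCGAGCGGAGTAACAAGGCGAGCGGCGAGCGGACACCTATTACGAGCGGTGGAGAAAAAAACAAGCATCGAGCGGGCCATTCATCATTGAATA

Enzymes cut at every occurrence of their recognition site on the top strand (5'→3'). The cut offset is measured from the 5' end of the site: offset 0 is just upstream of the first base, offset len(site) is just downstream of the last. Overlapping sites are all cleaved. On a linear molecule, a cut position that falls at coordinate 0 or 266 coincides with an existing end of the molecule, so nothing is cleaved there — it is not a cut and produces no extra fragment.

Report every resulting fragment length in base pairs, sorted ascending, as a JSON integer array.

Scan for sites:
  JekIII (CATT, off=0): starts [27, 42, 102, 118, 160, 250, 257] → cuts [27, 42, 102, 118, 160, 250, 257]
  WciII (ACTT, off=1): starts [2, 130, 143] → cuts [3, 131, 144]
  TgoX (CGAGCGG, off=6): starts [6, 82, 107, 122, 174, 191, 198, 215, 241] → cuts [12, 88, 113, 128, 180, 197, 204, 221, 247]
  XjeIV (AACAAG, off=1): starts [49, 64, 89, 135, 167, 184, 232] → cuts [50, 65, 90, 136, 168, 185, 233]

All cut coordinates (distinct, sorted): [3, 12, 27, 42, 50, 65, 88, 90, 102, 113, 118, 128, 131, 136, 144, 160, 168, 180, 185, 197, 204, 221, 233, 247, 250, 257]

Fragment lengths:
  [0,3): 3 bp
  [3,12): 9 bp
  [12,27): 15 bp
  [27,42): 15 bp
  [42,50): 8 bp
  [50,65): 15 bp
  [65,88): 23 bp
  [88,90): 2 bp
  [90,102): 12 bp
  [102,113): 11 bp
  [113,118): 5 bp
  [118,128): 10 bp
  [128,131): 3 bp
  [131,136): 5 bp
  [136,144): 8 bp
  [144,160): 16 bp
  [160,168): 8 bp
  [168,180): 12 bp
  [180,185): 5 bp
  [185,197): 12 bp
  [197,204): 7 bp
  [204,221): 17 bp
  [221,233): 12 bp
  [233,247): 14 bp
  [247,250): 3 bp
  [250,257): 7 bp
  [257,266): 9 bp

[2,3,3,3,5,5,5,7,7,8,8,8,9,9,10,11,12,12,12,12,14,15,15,15,16,17,23]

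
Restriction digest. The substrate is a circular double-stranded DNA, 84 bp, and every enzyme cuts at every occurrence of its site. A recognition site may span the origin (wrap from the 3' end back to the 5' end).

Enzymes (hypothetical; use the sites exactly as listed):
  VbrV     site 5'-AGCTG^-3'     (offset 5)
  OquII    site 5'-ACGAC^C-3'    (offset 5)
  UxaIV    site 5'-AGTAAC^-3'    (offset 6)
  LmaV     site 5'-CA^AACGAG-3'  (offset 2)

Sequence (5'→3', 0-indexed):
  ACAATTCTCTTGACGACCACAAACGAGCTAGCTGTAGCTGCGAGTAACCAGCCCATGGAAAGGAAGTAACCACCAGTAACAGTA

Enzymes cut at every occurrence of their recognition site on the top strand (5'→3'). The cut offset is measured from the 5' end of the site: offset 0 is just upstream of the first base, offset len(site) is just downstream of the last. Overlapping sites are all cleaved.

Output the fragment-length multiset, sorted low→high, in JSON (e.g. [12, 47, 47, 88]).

[4,6,6,8,10,13,15,22]

Scan for sites:
  VbrV AGCTG/5: at [29, 35] ⇒ [34, 40]
  OquII ACGACC/5: at [12] ⇒ [17]
  UxaIV AGTAAC/6: at [42, 64, 74, 80] ⇒ [2, 48, 70, 80]
  LmaV CAAACGAG/2: at [19] ⇒ [21]

All cut coordinates (distinct, sorted): [2, 17, 21, 34, 40, 48, 70, 80]

Fragment lengths:
  2→17: 15 bp
  17→21: 4 bp
  21→34: 13 bp
  34→40: 6 bp
  40→48: 8 bp
  48→70: 22 bp
  70→80: 10 bp
  80→2 (wrap): 84-80+2 = 6 bp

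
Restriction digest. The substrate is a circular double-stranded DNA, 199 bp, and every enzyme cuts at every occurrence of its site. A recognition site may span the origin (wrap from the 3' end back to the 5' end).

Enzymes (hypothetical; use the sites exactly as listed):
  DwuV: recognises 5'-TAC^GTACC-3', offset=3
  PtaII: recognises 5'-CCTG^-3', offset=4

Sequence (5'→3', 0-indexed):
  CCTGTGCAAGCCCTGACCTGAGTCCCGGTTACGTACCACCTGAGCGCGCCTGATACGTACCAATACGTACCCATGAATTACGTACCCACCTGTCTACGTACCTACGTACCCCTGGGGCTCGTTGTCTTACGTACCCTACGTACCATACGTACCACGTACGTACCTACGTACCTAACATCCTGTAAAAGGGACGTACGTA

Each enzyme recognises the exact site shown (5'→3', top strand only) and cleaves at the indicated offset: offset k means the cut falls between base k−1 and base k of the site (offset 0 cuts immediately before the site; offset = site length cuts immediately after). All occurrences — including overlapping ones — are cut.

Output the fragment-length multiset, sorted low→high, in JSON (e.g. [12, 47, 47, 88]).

[4,5,5,7,8,8,9,9,9,10,10,10,11,11,11,12,14,15,15,16]

Scan for sites:
  DwuV TACGTACC/3: at [29, 53, 63, 78, 94, 102, 127, 136, 145, 156, 164, 193] ⇒ [32, 56, 66, 81, 97, 105, 130, 139, 148, 159, 167, 196]
  PtaII CCTG/4: at [0, 11, 16, 38, 48, 88, 110, 178] ⇒ [4, 15, 20, 42, 52, 92, 114, 182]

Pooled cuts: [4, 15, 20, 32, 42, 52, 56, 66, 81, 92, 97, 105, 114, 130, 139, 148, 159, 167, 182, 196]

Fragment lengths:
  4→15: 11 bp
  15→20: 5 bp
  20→32: 12 bp
  32→42: 10 bp
  42→52: 10 bp
  52→56: 4 bp
  56→66: 10 bp
  66→81: 15 bp
  81→92: 11 bp
  92→97: 5 bp
  97→105: 8 bp
  105→114: 9 bp
  114→130: 16 bp
  130→139: 9 bp
  139→148: 9 bp
  148→159: 11 bp
  159→167: 8 bp
  167→182: 15 bp
  182→196: 14 bp
  196→4 (wrap): 199-196+4 = 7 bp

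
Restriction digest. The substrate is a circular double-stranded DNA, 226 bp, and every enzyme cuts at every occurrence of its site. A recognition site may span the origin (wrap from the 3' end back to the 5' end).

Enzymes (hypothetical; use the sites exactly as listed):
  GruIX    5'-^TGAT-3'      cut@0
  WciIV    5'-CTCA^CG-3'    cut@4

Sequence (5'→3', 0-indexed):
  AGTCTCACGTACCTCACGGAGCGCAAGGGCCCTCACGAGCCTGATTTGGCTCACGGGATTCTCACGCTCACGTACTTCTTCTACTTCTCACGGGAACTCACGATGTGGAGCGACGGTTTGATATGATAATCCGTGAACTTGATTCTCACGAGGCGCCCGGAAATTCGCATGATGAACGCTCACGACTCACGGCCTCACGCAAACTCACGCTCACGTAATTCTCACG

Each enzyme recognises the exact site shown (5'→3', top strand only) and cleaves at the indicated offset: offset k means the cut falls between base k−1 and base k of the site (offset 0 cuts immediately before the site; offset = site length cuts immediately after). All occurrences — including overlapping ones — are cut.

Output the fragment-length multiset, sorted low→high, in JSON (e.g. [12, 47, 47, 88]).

Per-enzyme occurrences:
  GruIX TGAT/0: at [41, 118, 123, 139, 169] ⇒ [41, 118, 123, 139, 169]
  WciIV CTCACG/4: at [3, 12, 31, 49, 60, 66, 86, 96, 144, 178, 185, 193, 203, 209, 220] ⇒ [7, 16, 35, 53, 64, 70, 90, 100, 148, 182, 189, 197, 207, 213, 224]

Pooled cuts: [7, 16, 35, 41, 53, 64, 70, 90, 100, 118, 123, 139, 148, 169, 182, 189, 197, 207, 213, 224]

Fragments:
  7→16: 9 bp
  16→35: 19 bp
  35→41: 6 bp
  41→53: 12 bp
  53→64: 11 bp
  64→70: 6 bp
  70→90: 20 bp
  90→100: 10 bp
  100→118: 18 bp
  118→123: 5 bp
  123→139: 16 bp
  139→148: 9 bp
  148→169: 21 bp
  169→182: 13 bp
  182→189: 7 bp
  189→197: 8 bp
  197→207: 10 bp
  207→213: 6 bp
  213→224: 11 bp
  224→7 (wrap): 226-224+7 = 9 bp

[5,6,6,6,7,8,9,9,9,10,10,11,11,12,13,16,18,19,20,21]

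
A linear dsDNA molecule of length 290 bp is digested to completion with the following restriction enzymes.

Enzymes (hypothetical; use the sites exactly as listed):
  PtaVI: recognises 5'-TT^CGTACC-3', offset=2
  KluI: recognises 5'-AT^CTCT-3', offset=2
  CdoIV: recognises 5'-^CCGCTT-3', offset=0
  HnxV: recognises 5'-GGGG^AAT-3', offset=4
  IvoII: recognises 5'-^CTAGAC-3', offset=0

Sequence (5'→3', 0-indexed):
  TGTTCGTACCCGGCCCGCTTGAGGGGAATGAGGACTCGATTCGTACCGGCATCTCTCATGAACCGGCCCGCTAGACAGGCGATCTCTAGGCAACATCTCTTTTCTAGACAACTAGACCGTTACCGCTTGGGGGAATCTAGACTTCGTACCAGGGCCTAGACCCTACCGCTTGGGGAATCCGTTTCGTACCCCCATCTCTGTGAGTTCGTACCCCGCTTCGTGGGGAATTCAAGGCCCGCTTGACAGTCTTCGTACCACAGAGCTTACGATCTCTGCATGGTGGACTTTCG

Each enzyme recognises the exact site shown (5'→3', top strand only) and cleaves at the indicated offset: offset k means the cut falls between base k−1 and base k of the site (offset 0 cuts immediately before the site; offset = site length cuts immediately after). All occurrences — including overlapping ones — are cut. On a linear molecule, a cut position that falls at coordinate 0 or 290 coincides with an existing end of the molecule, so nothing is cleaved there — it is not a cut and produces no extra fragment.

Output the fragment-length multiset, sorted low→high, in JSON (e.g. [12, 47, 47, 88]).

Scan for sites:
  PtaVI TTCGTACC/2: at [2, 39, 142, 182, 204, 248] ⇒ [4, 41, 144, 184, 206, 250]
  KluI ATCTCT/2: at [50, 81, 94, 193, 268] ⇒ [52, 83, 96, 195, 270]
  CdoIV CCGCTT/0: at [14, 122, 165, 212, 235] ⇒ [14, 122, 165, 212, 235]
  HnxV GGGGAAT/4: at [22, 129, 171, 221] ⇒ [26, 133, 175, 225]
  IvoII CTAGAC/0: at [70, 103, 111, 136, 155] ⇒ [70, 103, 111, 136, 155]

All cut coordinates (distinct, sorted): [4, 14, 26, 41, 52, 70, 83, 96, 103, 111, 122, 133, 136, 144, 155, 165, 175, 184, 195, 206, 212, 225, 235, 250, 270]

Fragments:
  [0,4): 4 bp
  [4,14): 10 bp
  [14,26): 12 bp
  [26,41): 15 bp
  [41,52): 11 bp
  [52,70): 18 bp
  [70,83): 13 bp
  [83,96): 13 bp
  [96,103): 7 bp
  [103,111): 8 bp
  [111,122): 11 bp
  [122,133): 11 bp
  [133,136): 3 bp
  [136,144): 8 bp
  [144,155): 11 bp
  [155,165): 10 bp
  [165,175): 10 bp
  [175,184): 9 bp
  [184,195): 11 bp
  [195,206): 11 bp
  [206,212): 6 bp
  [212,225): 13 bp
  [225,235): 10 bp
  [235,250): 15 bp
  [250,270): 20 bp
  [270,290): 20 bp

[3,4,6,7,8,8,9,10,10,10,10,11,11,11,11,11,11,12,13,13,13,15,15,18,20,20]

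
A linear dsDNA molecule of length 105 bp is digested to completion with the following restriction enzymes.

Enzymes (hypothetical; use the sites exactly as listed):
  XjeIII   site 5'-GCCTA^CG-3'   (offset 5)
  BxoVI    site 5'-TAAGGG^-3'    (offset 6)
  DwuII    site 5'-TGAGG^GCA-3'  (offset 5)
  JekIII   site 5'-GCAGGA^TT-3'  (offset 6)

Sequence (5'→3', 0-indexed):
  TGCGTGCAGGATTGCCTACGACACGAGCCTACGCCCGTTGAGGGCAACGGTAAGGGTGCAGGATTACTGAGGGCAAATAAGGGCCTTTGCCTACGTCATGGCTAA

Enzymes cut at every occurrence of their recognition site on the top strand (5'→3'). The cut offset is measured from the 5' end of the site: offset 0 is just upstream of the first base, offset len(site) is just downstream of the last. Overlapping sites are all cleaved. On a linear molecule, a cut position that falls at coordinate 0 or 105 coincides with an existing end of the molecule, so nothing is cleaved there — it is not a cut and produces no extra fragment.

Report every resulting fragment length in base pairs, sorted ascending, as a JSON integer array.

[7,7,9,10,11,11,12,12,13,13]

Per-enzyme occurrences:
  XjeIII GCCTACG/5: at [13, 26, 88] ⇒ [18, 31, 93]
  BxoVI TAAGGG/6: at [50, 77] ⇒ [56, 83]
  DwuII TGAGGGCA/5: at [38, 67] ⇒ [43, 72]
  JekIII GCAGGATT/6: at [5, 57] ⇒ [11, 63]

Pooled cuts: [11, 18, 31, 43, 56, 63, 72, 83, 93]

Fragment lengths:
  [0,11): 11 bp
  [11,18): 7 bp
  [18,31): 13 bp
  [31,43): 12 bp
  [43,56): 13 bp
  [56,63): 7 bp
  [63,72): 9 bp
  [72,83): 11 bp
  [83,93): 10 bp
  [93,105): 12 bp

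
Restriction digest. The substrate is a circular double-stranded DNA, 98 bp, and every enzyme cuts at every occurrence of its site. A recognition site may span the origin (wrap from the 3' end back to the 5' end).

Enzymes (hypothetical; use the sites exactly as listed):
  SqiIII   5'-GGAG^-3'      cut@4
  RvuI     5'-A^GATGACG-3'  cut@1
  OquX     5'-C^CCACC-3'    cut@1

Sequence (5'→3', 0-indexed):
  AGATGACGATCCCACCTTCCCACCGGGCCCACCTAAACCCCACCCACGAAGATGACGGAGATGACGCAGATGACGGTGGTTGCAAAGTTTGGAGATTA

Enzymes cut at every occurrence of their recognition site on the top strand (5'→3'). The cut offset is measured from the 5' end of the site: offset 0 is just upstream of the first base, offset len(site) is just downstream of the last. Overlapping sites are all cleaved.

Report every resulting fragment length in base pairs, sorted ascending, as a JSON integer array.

[1,5,8,8,9,9,10,11,11,26]

Per-enzyme occurrences:
  SqiIII (GGAG, off=4): starts [56, 90] → cuts [60, 94]
  RvuI (AGATGACG, off=1): starts [0, 49, 58, 67] → cuts [1, 50, 59, 68]
  OquX (CCCACC, off=1): starts [10, 18, 27, 38] → cuts [11, 19, 28, 39]

All cut coordinates (distinct, sorted): [1, 11, 19, 28, 39, 50, 59, 60, 68, 94]

Fragments:
  1→11: 10 bp
  11→19: 8 bp
  19→28: 9 bp
  28→39: 11 bp
  39→50: 11 bp
  50→59: 9 bp
  59→60: 1 bp
  60→68: 8 bp
  68→94: 26 bp
  94→1 (wrap): 98-94+1 = 5 bp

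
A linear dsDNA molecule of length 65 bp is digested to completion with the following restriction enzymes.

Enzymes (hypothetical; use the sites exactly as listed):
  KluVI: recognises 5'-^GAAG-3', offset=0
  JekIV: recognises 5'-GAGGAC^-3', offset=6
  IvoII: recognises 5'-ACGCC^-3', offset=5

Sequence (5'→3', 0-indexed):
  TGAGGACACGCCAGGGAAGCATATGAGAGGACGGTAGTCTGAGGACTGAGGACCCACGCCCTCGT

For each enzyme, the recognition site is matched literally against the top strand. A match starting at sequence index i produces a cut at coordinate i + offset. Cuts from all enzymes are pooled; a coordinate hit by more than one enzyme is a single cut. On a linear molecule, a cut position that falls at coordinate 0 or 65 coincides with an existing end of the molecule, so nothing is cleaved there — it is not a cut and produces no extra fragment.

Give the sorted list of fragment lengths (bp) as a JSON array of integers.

[3,5,5,7,7,7,14,17]

Per-enzyme occurrences:
  KluVI (GAAG, off=0): starts [15] → cuts [15]
  JekIV (GAGGAC, off=6): starts [1, 26, 40, 47] → cuts [7, 32, 46, 53]
  IvoII (ACGCC, off=5): starts [7, 55] → cuts [12, 60]

Pooled cuts: [7, 12, 15, 32, 46, 53, 60]

Fragment lengths:
  [0,7): 7 bp
  [7,12): 5 bp
  [12,15): 3 bp
  [15,32): 17 bp
  [32,46): 14 bp
  [46,53): 7 bp
  [53,60): 7 bp
  [60,65): 5 bp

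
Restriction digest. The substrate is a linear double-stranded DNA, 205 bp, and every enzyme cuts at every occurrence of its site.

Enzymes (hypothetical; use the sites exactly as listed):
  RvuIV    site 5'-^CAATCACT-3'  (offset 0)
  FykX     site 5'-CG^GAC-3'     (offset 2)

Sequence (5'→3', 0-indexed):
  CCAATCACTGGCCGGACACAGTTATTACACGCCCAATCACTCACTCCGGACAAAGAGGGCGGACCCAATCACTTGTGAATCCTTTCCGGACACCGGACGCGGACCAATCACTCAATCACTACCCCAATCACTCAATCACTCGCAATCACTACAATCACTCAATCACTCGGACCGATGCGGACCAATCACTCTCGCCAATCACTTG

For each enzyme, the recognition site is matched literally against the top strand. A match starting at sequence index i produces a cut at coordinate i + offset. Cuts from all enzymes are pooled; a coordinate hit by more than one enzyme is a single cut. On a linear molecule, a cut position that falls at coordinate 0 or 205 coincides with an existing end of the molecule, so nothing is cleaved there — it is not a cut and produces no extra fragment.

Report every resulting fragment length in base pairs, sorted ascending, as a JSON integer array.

Scan for sites:
  RvuIV CAATCACT/0: at [1, 33, 65, 104, 112, 124, 132, 142, 151, 159, 182, 195] ⇒ [1, 33, 65, 104, 112, 124, 132, 142, 151, 159, 182, 195]
  FykX CGGAC/2: at [12, 46, 59, 86, 93, 99, 167, 177] ⇒ [14, 48, 61, 88, 95, 101, 169, 179]

All cut coordinates (distinct, sorted): [1, 14, 33, 48, 61, 65, 88, 95, 101, 104, 112, 124, 132, 142, 151, 159, 169, 179, 182, 195]

Fragment lengths:
  [0,1): 1 bp
  [1,14): 13 bp
  [14,33): 19 bp
  [33,48): 15 bp
  [48,61): 13 bp
  [61,65): 4 bp
  [65,88): 23 bp
  [88,95): 7 bp
  [95,101): 6 bp
  [101,104): 3 bp
  [104,112): 8 bp
  [112,124): 12 bp
  [124,132): 8 bp
  [132,142): 10 bp
  [142,151): 9 bp
  [151,159): 8 bp
  [159,169): 10 bp
  [169,179): 10 bp
  [179,182): 3 bp
  [182,195): 13 bp
  [195,205): 10 bp

[1,3,3,4,6,7,8,8,8,9,10,10,10,10,12,13,13,13,15,19,23]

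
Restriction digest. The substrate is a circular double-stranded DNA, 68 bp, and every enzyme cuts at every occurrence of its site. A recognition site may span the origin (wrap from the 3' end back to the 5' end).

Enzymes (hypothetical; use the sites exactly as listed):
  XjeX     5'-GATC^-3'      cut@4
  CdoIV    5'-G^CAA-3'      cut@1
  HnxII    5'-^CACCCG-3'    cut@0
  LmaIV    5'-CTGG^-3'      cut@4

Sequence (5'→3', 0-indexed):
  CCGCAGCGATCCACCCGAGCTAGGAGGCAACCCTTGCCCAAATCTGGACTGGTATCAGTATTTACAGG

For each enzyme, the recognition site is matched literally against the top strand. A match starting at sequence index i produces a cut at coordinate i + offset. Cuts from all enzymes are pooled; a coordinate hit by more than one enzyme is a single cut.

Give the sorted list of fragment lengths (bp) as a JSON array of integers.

[5,16,20,27]

Per-enzyme occurrences:
  XjeX GATC/4: at [7] ⇒ [11]
  CdoIV GCAA/1: at [26] ⇒ [27]
  HnxII CACCCG/0: at [11] ⇒ [11]
  LmaIV CTGG/4: at [43, 48] ⇒ [47, 52]

Pooled cuts: [11, 27, 47, 52]

Fragment lengths:
  11→27: 16 bp
  27→47: 20 bp
  47→52: 5 bp
  52→11 (wrap): 68-52+11 = 27 bp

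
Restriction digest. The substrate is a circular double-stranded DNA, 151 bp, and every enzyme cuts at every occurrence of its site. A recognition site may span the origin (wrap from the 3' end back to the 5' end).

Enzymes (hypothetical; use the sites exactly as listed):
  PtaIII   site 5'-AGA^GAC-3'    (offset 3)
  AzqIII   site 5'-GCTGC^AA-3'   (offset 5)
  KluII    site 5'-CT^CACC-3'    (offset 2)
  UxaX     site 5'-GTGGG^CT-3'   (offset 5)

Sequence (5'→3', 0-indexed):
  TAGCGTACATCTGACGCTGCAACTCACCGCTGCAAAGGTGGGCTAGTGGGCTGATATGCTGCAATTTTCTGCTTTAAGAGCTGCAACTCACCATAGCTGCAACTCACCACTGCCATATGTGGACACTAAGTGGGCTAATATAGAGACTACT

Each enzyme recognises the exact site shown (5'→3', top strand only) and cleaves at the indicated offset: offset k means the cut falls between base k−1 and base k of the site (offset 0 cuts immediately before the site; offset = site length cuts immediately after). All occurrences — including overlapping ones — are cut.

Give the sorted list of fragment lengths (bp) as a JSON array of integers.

Scan for sites:
  PtaIII AGAGAC/3: at [141] ⇒ [144]
  AzqIII GCTGCAA/5: at [15, 28, 57, 79, 95] ⇒ [20, 33, 62, 84, 100]
  KluII CTCACC/2: at [22, 86, 102] ⇒ [24, 88, 104]
  UxaX GTGGGCT/5: at [37, 45, 129] ⇒ [42, 50, 134]

Pooled cuts: [20, 24, 33, 42, 50, 62, 84, 88, 100, 104, 134, 144]

Fragments:
  20→24: 4 bp
  24→33: 9 bp
  33→42: 9 bp
  42→50: 8 bp
  50→62: 12 bp
  62→84: 22 bp
  84→88: 4 bp
  88→100: 12 bp
  100→104: 4 bp
  104→134: 30 bp
  134→144: 10 bp
  144→20 (wrap): 151-144+20 = 27 bp

[4,4,4,8,9,9,10,12,12,22,27,30]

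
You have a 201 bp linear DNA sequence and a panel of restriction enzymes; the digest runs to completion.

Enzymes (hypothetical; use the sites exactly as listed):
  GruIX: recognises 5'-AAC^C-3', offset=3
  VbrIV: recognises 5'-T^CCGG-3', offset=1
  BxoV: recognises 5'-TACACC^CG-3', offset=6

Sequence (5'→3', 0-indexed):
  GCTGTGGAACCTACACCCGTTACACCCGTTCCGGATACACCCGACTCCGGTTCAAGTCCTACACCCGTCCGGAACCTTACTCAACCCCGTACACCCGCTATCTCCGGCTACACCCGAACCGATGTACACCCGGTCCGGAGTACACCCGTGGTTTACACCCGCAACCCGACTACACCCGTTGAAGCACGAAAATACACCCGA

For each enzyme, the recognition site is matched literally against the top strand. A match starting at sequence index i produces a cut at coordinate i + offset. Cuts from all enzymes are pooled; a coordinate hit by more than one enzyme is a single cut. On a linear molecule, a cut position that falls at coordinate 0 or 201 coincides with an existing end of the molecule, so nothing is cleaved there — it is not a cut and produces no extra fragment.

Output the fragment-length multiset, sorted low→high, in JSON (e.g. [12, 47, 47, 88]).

Scan for sites:
  GruIX (AACC, off=3): starts [7, 72, 82, 116, 162] → cuts [10, 75, 85, 119, 165]
  VbrIV (TCCGG, off=1): starts [29, 45, 67, 102, 133] → cuts [30, 46, 68, 103, 134]
  BxoV (TACACCCG, off=6): starts [11, 20, 35, 59, 89, 108, 124, 140, 153, 170, 192] → cuts [17, 26, 41, 65, 95, 114, 130, 146, 159, 176, 198]

Pooled cuts: [10, 17, 26, 30, 41, 46, 65, 68, 75, 85, 95, 103, 114, 119, 130, 134, 146, 159, 165, 176, 198]

Fragments:
  [0,10): 10 bp
  [10,17): 7 bp
  [17,26): 9 bp
  [26,30): 4 bp
  [30,41): 11 bp
  [41,46): 5 bp
  [46,65): 19 bp
  [65,68): 3 bp
  [68,75): 7 bp
  [75,85): 10 bp
  [85,95): 10 bp
  [95,103): 8 bp
  [103,114): 11 bp
  [114,119): 5 bp
  [119,130): 11 bp
  [130,134): 4 bp
  [134,146): 12 bp
  [146,159): 13 bp
  [159,165): 6 bp
  [165,176): 11 bp
  [176,198): 22 bp
  [198,201): 3 bp

[3,3,4,4,5,5,6,7,7,8,9,10,10,10,11,11,11,11,12,13,19,22]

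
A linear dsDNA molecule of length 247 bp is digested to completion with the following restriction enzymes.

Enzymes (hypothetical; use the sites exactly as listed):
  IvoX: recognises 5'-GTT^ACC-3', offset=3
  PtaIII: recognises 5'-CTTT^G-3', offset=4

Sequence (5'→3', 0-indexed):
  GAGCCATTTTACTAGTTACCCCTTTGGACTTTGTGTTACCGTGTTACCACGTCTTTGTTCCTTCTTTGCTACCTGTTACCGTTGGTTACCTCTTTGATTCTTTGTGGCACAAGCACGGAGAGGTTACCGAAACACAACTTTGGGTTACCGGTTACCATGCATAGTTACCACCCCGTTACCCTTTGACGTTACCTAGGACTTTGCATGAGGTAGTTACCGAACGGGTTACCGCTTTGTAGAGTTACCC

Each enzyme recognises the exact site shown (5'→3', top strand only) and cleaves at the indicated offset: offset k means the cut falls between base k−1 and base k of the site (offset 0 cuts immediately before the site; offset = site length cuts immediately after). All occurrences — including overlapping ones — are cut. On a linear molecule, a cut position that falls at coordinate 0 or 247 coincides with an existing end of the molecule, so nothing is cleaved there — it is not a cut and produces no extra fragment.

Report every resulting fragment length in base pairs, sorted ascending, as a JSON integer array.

Site scan:
  IvoX (GTTACC, off=3): starts [14, 34, 42, 74, 84, 122, 143, 150, 163, 174, 187, 212, 224, 240] → cuts [17, 37, 45, 77, 87, 125, 146, 153, 166, 177, 190, 215, 227, 243]
  PtaIII (CTTTG, off=4): starts [21, 28, 52, 63, 91, 99, 137, 180, 198, 231] → cuts [25, 32, 56, 67, 95, 103, 141, 184, 202, 235]

All cut coordinates (distinct, sorted): [17, 25, 32, 37, 45, 56, 67, 77, 87, 95, 103, 125, 141, 146, 153, 166, 177, 184, 190, 202, 215, 227, 235, 243]

Fragment lengths:
  [0,17): 17 bp
  [17,25): 8 bp
  [25,32): 7 bp
  [32,37): 5 bp
  [37,45): 8 bp
  [45,56): 11 bp
  [56,67): 11 bp
  [67,77): 10 bp
  [77,87): 10 bp
  [87,95): 8 bp
  [95,103): 8 bp
  [103,125): 22 bp
  [125,141): 16 bp
  [141,146): 5 bp
  [146,153): 7 bp
  [153,166): 13 bp
  [166,177): 11 bp
  [177,184): 7 bp
  [184,190): 6 bp
  [190,202): 12 bp
  [202,215): 13 bp
  [215,227): 12 bp
  [227,235): 8 bp
  [235,243): 8 bp
  [243,247): 4 bp

[4,5,5,6,7,7,7,8,8,8,8,8,8,10,10,11,11,11,12,12,13,13,16,17,22]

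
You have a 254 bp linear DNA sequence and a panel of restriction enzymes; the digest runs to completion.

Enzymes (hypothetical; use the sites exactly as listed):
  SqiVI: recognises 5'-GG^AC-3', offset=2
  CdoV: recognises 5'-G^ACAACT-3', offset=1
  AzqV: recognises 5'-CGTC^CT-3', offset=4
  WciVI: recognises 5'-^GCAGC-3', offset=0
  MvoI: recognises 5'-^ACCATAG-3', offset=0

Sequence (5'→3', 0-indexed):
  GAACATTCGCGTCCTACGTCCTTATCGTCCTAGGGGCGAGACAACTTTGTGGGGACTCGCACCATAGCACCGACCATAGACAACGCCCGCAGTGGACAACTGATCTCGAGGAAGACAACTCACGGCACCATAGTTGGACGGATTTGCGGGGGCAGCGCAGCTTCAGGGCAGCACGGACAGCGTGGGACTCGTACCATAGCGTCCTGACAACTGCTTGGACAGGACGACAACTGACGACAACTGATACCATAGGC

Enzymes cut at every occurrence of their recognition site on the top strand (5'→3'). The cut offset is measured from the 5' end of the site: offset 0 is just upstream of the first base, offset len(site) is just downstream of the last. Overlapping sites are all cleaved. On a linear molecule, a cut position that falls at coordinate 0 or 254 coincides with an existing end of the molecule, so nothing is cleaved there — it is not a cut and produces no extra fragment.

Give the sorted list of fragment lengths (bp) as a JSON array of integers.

[3,3,5,5,6,6,7,9,9,9,9,10,10,11,11,11,11,12,12,12,13,14,14,19,23]

Per-enzyme occurrences:
  SqiVI (GGAC, off=2): starts [52, 93, 135, 174, 184, 216, 221] → cuts [54, 95, 137, 176, 186, 218, 223]
  CdoV (GACAACT, off=1): starts [39, 94, 113, 205, 225, 235] → cuts [40, 95, 114, 206, 226, 236]
  AzqV (CGTCCT, off=4): starts [9, 16, 25, 199] → cuts [13, 20, 29, 203]
  WciVI (GCAGC, off=0): starts [151, 156, 167] → cuts [151, 156, 167]
  MvoI (ACCATAG, off=0): starts [60, 72, 126, 192, 245] → cuts [60, 72, 126, 192, 245]

Pooled cuts: [13, 20, 29, 40, 54, 60, 72, 95, 114, 126, 137, 151, 156, 167, 176, 186, 192, 203, 206, 218, 223, 226, 236, 245]

Fragment lengths:
  [0,13): 13 bp
  [13,20): 7 bp
  [20,29): 9 bp
  [29,40): 11 bp
  [40,54): 14 bp
  [54,60): 6 bp
  [60,72): 12 bp
  [72,95): 23 bp
  [95,114): 19 bp
  [114,126): 12 bp
  [126,137): 11 bp
  [137,151): 14 bp
  [151,156): 5 bp
  [156,167): 11 bp
  [167,176): 9 bp
  [176,186): 10 bp
  [186,192): 6 bp
  [192,203): 11 bp
  [203,206): 3 bp
  [206,218): 12 bp
  [218,223): 5 bp
  [223,226): 3 bp
  [226,236): 10 bp
  [236,245): 9 bp
  [245,254): 9 bp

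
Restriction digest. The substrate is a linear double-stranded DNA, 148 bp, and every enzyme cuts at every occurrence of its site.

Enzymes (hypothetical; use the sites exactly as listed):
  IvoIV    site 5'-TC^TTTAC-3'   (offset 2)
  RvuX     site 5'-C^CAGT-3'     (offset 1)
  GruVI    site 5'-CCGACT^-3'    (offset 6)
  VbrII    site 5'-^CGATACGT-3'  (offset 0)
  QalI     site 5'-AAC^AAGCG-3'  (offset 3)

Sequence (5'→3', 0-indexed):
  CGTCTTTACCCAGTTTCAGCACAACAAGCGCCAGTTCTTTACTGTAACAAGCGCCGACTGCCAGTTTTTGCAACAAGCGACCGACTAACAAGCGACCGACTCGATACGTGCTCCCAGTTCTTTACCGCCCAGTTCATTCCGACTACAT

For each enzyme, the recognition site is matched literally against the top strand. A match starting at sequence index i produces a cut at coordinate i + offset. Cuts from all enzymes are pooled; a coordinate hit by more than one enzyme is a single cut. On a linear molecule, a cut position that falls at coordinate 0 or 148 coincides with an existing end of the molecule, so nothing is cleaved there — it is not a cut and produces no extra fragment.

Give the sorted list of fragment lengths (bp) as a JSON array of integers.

[2,3,4,4,6,6,6,6,9,11,11,12,12,13,13,15,15]

Site scan:
  IvoIV (TCTTTAC, off=2): starts [2, 35, 118] → cuts [4, 37, 120]
  RvuX (CCAGT, off=1): starts [9, 30, 60, 113, 128] → cuts [10, 31, 61, 114, 129]
  GruVI (CCGACT, off=6): starts [53, 80, 95, 138] → cuts [59, 86, 101, 144]
  VbrII (CGATACGT, off=0): starts [101] → cuts [101]
  QalI (AACAAGCG, off=3): starts [22, 45, 71, 86] → cuts [25, 48, 74, 89]

All cut coordinates (distinct, sorted): [4, 10, 25, 31, 37, 48, 59, 61, 74, 86, 89, 101, 114, 120, 129, 144]

Fragment lengths:
  [0,4): 4 bp
  [4,10): 6 bp
  [10,25): 15 bp
  [25,31): 6 bp
  [31,37): 6 bp
  [37,48): 11 bp
  [48,59): 11 bp
  [59,61): 2 bp
  [61,74): 13 bp
  [74,86): 12 bp
  [86,89): 3 bp
  [89,101): 12 bp
  [101,114): 13 bp
  [114,120): 6 bp
  [120,129): 9 bp
  [129,144): 15 bp
  [144,148): 4 bp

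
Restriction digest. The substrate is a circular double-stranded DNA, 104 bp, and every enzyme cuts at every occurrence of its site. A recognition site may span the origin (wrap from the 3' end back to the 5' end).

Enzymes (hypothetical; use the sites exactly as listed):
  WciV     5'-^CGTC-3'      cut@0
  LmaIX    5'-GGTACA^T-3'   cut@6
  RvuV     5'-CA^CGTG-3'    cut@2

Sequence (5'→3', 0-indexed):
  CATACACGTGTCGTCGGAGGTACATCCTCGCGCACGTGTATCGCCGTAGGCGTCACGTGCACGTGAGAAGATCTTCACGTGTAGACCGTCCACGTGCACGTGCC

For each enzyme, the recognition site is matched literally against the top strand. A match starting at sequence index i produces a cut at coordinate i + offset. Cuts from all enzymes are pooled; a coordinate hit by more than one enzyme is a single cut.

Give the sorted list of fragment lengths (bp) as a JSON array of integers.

[5,5,6,6,6,9,10,12,13,16,16]

Site scan:
  WciV CGTC/0: at [11, 50, 86] ⇒ [11, 50, 86]
  LmaIX GGTACAT/6: at [18] ⇒ [24]
  RvuV CACGTG/2: at [4, 32, 53, 59, 75, 90, 96] ⇒ [6, 34, 55, 61, 77, 92, 98]

Pooled cuts: [6, 11, 24, 34, 50, 55, 61, 77, 86, 92, 98]

Fragments:
  6→11: 5 bp
  11→24: 13 bp
  24→34: 10 bp
  34→50: 16 bp
  50→55: 5 bp
  55→61: 6 bp
  61→77: 16 bp
  77→86: 9 bp
  86→92: 6 bp
  92→98: 6 bp
  98→6 (wrap): 104-98+6 = 12 bp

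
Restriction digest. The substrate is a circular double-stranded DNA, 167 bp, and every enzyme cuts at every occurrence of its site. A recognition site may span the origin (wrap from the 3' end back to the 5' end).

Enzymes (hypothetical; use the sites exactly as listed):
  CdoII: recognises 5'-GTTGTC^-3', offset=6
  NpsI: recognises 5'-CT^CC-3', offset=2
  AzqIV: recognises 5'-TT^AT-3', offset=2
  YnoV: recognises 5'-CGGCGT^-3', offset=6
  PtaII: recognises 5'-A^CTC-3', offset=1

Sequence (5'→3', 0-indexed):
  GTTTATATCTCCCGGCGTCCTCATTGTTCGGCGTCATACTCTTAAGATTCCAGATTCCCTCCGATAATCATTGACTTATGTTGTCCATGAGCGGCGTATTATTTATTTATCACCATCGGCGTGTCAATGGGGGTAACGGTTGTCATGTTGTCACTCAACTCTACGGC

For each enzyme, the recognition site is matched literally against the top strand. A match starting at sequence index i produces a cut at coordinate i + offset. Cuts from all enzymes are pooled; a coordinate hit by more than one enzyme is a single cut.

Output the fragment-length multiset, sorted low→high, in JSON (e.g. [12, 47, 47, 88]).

Per-enzyme occurrences:
  CdoII (GTTGTC, off=6): starts [79, 138, 146] → cuts [85, 144, 152]
  NpsI (CTCC, off=2): starts [8, 58] → cuts [10, 60]
  AzqIV (TTAT, off=2): starts [2, 75, 98, 102, 106] → cuts [4, 77, 100, 104, 108]
  YnoV (CGGCGT, off=6): starts [12, 28, 91, 116, 163] → cuts [2, 18, 34, 97, 122]
  PtaII (ACTC, off=1): starts [37, 152, 157] → cuts [38, 153, 158]

All cut coordinates (distinct, sorted): [2, 4, 10, 18, 34, 38, 60, 77, 85, 97, 100, 104, 108, 122, 144, 152, 153, 158]

Fragment lengths:
  2→4: 2 bp
  4→10: 6 bp
  10→18: 8 bp
  18→34: 16 bp
  34→38: 4 bp
  38→60: 22 bp
  60→77: 17 bp
  77→85: 8 bp
  85→97: 12 bp
  97→100: 3 bp
  100→104: 4 bp
  104→108: 4 bp
  108→122: 14 bp
  122→144: 22 bp
  144→152: 8 bp
  152→153: 1 bp
  153→158: 5 bp
  158→2 (wrap): 167-158+2 = 11 bp

[1,2,3,4,4,4,5,6,8,8,8,11,12,14,16,17,22,22]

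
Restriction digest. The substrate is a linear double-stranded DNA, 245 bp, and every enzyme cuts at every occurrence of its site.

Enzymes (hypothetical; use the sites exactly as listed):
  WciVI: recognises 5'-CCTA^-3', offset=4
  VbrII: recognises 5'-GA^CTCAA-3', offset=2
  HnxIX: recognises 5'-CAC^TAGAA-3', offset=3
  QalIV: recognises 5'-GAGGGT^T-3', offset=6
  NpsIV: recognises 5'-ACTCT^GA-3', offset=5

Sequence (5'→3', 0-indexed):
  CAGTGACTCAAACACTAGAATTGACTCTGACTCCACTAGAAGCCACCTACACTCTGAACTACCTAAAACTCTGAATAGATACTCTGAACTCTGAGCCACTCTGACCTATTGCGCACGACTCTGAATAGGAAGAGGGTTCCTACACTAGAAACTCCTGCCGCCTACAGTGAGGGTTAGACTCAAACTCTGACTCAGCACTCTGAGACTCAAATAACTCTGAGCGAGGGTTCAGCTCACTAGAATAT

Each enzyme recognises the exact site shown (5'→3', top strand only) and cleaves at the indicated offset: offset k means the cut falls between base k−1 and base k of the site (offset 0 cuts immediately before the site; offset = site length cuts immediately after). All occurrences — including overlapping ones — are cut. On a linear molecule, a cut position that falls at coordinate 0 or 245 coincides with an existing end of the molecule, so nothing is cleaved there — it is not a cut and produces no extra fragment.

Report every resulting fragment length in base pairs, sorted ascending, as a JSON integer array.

Site scan:
  WciVI CCTA/4: at [45, 61, 104, 138, 160] ⇒ [49, 65, 108, 142, 164]
  VbrII GACTCAA/2: at [4, 176, 203] ⇒ [6, 178, 205]
  HnxIX CACTAGAA/3: at [12, 33, 142, 234] ⇒ [15, 36, 145, 237]
  QalIV GAGGGTT/6: at [131, 168, 222] ⇒ [137, 174, 228]
  NpsIV ACTCTGA/5: at [23, 50, 67, 80, 87, 97, 117, 183, 196, 213] ⇒ [28, 55, 72, 85, 92, 102, 122, 188, 201, 218]

All cut coordinates (distinct, sorted): [6, 15, 28, 36, 49, 55, 65, 72, 85, 92, 102, 108, 122, 137, 142, 145, 164, 174, 178, 188, 201, 205, 218, 228, 237]

Fragment lengths:
  [0,6): 6 bp
  [6,15): 9 bp
  [15,28): 13 bp
  [28,36): 8 bp
  [36,49): 13 bp
  [49,55): 6 bp
  [55,65): 10 bp
  [65,72): 7 bp
  [72,85): 13 bp
  [85,92): 7 bp
  [92,102): 10 bp
  [102,108): 6 bp
  [108,122): 14 bp
  [122,137): 15 bp
  [137,142): 5 bp
  [142,145): 3 bp
  [145,164): 19 bp
  [164,174): 10 bp
  [174,178): 4 bp
  [178,188): 10 bp
  [188,201): 13 bp
  [201,205): 4 bp
  [205,218): 13 bp
  [218,228): 10 bp
  [228,237): 9 bp
  [237,245): 8 bp

[3,4,4,5,6,6,6,7,7,8,8,9,9,10,10,10,10,10,13,13,13,13,13,14,15,19]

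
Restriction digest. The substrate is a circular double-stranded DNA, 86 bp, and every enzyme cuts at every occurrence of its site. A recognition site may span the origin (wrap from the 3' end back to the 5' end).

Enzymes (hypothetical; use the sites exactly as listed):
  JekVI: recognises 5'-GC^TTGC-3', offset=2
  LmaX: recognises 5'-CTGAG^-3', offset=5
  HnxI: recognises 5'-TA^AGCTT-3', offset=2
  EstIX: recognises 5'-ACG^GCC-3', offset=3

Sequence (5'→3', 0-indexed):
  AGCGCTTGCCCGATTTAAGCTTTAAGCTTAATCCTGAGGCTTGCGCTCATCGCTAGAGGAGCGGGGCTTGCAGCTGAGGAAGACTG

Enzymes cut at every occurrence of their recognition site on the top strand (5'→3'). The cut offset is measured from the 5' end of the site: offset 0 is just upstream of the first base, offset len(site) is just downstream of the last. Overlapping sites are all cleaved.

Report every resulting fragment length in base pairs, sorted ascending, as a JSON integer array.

Per-enzyme occurrences:
  JekVI GCTTGC/2: at [3, 38, 65] ⇒ [5, 40, 67]
  LmaX CTGAG/5: at [33, 73, 83] ⇒ [2, 38, 78]
  HnxI TAAGCTT/2: at [15, 22] ⇒ [17, 24]
  EstIX (ACGGCC, off=3): no sites

Pooled cuts: [2, 5, 17, 24, 38, 40, 67, 78]

Fragment lengths:
  2→5: 3 bp
  5→17: 12 bp
  17→24: 7 bp
  24→38: 14 bp
  38→40: 2 bp
  40→67: 27 bp
  67→78: 11 bp
  78→2 (wrap): 86-78+2 = 10 bp

[2,3,7,10,11,12,14,27]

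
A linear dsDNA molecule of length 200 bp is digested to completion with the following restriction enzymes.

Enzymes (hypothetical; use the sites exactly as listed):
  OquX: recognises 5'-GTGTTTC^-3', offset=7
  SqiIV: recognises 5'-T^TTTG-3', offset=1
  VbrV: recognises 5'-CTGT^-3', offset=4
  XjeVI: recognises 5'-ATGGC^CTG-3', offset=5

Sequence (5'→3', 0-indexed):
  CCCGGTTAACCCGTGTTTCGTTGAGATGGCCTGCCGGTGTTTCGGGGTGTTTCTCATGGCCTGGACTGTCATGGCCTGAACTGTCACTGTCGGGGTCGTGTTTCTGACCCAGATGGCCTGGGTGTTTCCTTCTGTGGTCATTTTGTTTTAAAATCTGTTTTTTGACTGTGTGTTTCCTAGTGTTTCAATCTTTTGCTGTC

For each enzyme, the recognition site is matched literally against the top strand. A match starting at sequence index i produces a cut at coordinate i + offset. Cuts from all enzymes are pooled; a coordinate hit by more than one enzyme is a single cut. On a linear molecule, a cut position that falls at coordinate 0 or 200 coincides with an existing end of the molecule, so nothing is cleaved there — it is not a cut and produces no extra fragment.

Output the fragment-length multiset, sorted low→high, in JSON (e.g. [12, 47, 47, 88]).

Per-enzyme occurrences:
  OquX (GTGTTTC, off=7): starts [12, 36, 46, 97, 121, 169, 179] → cuts [19, 43, 53, 104, 128, 176, 186]
  SqiIV (TTTTG, off=1): starts [140, 159, 190] → cuts [141, 160, 191]
  VbrV (CTGT, off=4): starts [65, 80, 86, 131, 154, 165, 195] → cuts [69, 84, 90, 135, 158, 169, 199]
  XjeVI (ATGGCCTG, off=5): starts [25, 55, 70, 112] → cuts [30, 60, 75, 117]

Pooled cuts: [19, 30, 43, 53, 60, 69, 75, 84, 90, 104, 117, 128, 135, 141, 158, 160, 169, 176, 186, 191, 199]

Fragment lengths:
  [0,19): 19 bp
  [19,30): 11 bp
  [30,43): 13 bp
  [43,53): 10 bp
  [53,60): 7 bp
  [60,69): 9 bp
  [69,75): 6 bp
  [75,84): 9 bp
  [84,90): 6 bp
  [90,104): 14 bp
  [104,117): 13 bp
  [117,128): 11 bp
  [128,135): 7 bp
  [135,141): 6 bp
  [141,158): 17 bp
  [158,160): 2 bp
  [160,169): 9 bp
  [169,176): 7 bp
  [176,186): 10 bp
  [186,191): 5 bp
  [191,199): 8 bp
  [199,200): 1 bp

[1,2,5,6,6,6,7,7,7,8,9,9,9,10,10,11,11,13,13,14,17,19]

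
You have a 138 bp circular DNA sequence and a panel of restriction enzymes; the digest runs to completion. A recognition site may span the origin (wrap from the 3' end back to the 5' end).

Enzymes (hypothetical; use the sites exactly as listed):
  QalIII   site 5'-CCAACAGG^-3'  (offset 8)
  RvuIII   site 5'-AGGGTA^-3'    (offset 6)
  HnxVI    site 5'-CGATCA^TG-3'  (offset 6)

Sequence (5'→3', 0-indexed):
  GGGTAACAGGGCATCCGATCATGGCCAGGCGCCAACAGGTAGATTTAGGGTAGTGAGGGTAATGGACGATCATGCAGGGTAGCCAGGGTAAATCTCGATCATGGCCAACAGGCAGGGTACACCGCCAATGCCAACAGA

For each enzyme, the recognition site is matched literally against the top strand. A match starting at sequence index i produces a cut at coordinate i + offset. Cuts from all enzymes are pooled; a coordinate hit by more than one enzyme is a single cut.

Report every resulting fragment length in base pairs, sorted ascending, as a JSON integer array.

Site scan:
  QalIII CCAACAGG/8: at [31, 104] ⇒ [39, 112]
  RvuIII AGGGTA/6: at [46, 55, 75, 84, 113, 137] ⇒ [5, 52, 61, 81, 90, 119]
  HnxVI CGATCATG/6: at [15, 66, 95] ⇒ [21, 72, 101]

Pooled cuts: [5, 21, 39, 52, 61, 72, 81, 90, 101, 112, 119]

Fragment lengths:
  5→21: 16 bp
  21→39: 18 bp
  39→52: 13 bp
  52→61: 9 bp
  61→72: 11 bp
  72→81: 9 bp
  81→90: 9 bp
  90→101: 11 bp
  101→112: 11 bp
  112→119: 7 bp
  119→5 (wrap): 138-119+5 = 24 bp

[7,9,9,9,11,11,11,13,16,18,24]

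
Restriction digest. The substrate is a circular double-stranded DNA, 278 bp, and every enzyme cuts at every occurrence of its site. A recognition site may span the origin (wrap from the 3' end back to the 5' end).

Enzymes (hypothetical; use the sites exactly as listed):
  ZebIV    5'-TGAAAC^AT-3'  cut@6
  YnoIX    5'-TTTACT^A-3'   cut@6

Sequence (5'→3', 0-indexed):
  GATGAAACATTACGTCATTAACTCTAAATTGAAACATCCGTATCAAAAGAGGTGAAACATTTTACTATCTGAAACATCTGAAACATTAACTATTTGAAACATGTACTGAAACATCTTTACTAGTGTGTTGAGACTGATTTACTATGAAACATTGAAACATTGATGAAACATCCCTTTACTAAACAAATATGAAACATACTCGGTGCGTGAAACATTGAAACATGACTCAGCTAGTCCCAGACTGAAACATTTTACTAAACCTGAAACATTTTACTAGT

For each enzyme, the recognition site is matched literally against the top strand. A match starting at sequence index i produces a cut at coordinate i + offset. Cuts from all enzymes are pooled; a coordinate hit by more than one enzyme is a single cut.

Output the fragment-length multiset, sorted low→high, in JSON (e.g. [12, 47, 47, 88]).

[7,8,8,8,8,8,9,9,9,11,11,11,11,12,15,16,18,22,23,27,27]

Scan for sites:
  ZebIV TGAAACAT/6: at [2, 29, 52, 69, 78, 94, 106, 144, 152, 163, 189, 207, 215, 242, 261] ⇒ [8, 35, 58, 75, 84, 100, 112, 150, 158, 169, 195, 213, 221, 248, 267]
  YnoIX TTTACTA/6: at [60, 115, 137, 174, 250, 269] ⇒ [66, 121, 143, 180, 256, 275]

All cut coordinates (distinct, sorted): [8, 35, 58, 66, 75, 84, 100, 112, 121, 143, 150, 158, 169, 180, 195, 213, 221, 248, 256, 267, 275]

Fragment lengths:
  8→35: 27 bp
  35→58: 23 bp
  58→66: 8 bp
  66→75: 9 bp
  75→84: 9 bp
  84→100: 16 bp
  100→112: 12 bp
  112→121: 9 bp
  121→143: 22 bp
  143→150: 7 bp
  150→158: 8 bp
  158→169: 11 bp
  169→180: 11 bp
  180→195: 15 bp
  195→213: 18 bp
  213→221: 8 bp
  221→248: 27 bp
  248→256: 8 bp
  256→267: 11 bp
  267→275: 8 bp
  275→8 (wrap): 278-275+8 = 11 bp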